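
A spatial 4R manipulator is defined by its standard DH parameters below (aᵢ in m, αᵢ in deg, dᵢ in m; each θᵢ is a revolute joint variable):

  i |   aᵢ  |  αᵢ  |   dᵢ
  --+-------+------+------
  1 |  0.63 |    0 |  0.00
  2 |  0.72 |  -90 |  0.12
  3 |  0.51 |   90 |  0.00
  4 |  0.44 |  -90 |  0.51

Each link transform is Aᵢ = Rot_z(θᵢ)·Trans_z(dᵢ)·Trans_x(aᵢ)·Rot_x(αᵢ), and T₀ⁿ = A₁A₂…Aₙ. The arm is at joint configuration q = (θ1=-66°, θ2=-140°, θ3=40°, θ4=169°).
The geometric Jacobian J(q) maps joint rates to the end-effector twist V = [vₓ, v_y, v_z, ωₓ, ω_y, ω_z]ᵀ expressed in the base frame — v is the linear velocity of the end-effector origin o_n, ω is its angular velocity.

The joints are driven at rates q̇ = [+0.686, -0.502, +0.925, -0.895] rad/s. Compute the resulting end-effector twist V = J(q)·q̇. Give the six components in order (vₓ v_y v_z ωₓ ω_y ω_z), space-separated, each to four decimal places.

-0.1849 -0.1983 -0.4069 0.1116 -1.0836 -0.5016

o_n = [-0.7761, -0.1654, 0.4605]
J₁: ẑ×o_n = [0.1654, -0.7761, 0.0000], ω = ẑ
J2: z=[0.0000, 0.0000, 1.0000] o=[0.2562, -0.5755, 0.0000] → [-0.4101, -1.0323, 0.0000, 0.0000, 0.0000, 1.0000]
J3: z=[-0.4384, -0.8988, 0.0000] o=[-0.3909, -0.2599, 0.1200] → [-0.3060, 0.1493, -0.3876, -0.4384, -0.8988, 0.0000]
J4: z=[-0.5777, 0.2818, 0.7660] o=[-0.7420, -0.0886, -0.2078] → [0.2471, 0.3600, 0.0540, -0.5777, 0.2818, 0.7660]
V = J·q̇ = [-0.1849, -0.1983, -0.4069, 0.1116, -1.0836, -0.5016]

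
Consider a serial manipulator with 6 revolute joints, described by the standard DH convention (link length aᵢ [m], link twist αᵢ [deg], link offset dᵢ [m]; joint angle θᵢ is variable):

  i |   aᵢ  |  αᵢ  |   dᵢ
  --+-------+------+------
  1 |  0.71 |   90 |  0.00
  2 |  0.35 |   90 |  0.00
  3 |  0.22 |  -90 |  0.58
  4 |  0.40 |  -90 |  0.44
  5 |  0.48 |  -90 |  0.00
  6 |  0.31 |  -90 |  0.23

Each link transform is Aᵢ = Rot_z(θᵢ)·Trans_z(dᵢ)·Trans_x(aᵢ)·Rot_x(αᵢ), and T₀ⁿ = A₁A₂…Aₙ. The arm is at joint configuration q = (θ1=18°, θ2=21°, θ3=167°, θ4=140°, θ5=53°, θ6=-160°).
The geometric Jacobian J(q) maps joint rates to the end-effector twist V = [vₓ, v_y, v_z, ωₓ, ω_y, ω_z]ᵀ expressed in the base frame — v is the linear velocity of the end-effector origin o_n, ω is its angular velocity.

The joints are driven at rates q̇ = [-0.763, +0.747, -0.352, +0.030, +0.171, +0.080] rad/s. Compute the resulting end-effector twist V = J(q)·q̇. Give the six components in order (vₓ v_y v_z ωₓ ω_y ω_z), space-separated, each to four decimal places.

0.5566 -0.8026 0.3298 0.2271 -0.7158 -0.5723

o_n = [1.1438, 0.5501, -0.2709]
J₁: ẑ×o_n = [-0.5501, 1.1438, 0.0000], ω = ẑ
J2: z=[0.3090, -0.9511, 0.0000] o=[0.6753, 0.2194, 0.0000] → [0.2576, 0.0837, 0.5478, 0.3090, -0.9511, 0.0000]
J3: z=[0.3408, 0.1107, -0.9336] o=[0.9860, 0.3204, 0.1254] → [0.1706, -0.0122, 0.0608, 0.3408, 0.1107, -0.9336]
J4: z=[-0.5008, 0.8618, -0.0806] o=[1.0087, 0.2757, -0.4929] → [0.2134, 0.1003, -0.2539, -0.5008, 0.8618, -0.0806]
J5: z=[0.7725, 0.4030, -0.4907] o=[0.9445, 0.7781, -0.1813] → [-0.1480, -0.0286, -0.2565, 0.7725, 0.4030, -0.4907]
J6: z=[-0.0104, -0.7646, -0.6444] o=[1.2492, 0.5367, 0.1002] → [0.2924, 0.0641, -0.0808, -0.0104, -0.7646, -0.6444]
V = J·q̇ = [0.5566, -0.8026, 0.3298, 0.2271, -0.7158, -0.5723]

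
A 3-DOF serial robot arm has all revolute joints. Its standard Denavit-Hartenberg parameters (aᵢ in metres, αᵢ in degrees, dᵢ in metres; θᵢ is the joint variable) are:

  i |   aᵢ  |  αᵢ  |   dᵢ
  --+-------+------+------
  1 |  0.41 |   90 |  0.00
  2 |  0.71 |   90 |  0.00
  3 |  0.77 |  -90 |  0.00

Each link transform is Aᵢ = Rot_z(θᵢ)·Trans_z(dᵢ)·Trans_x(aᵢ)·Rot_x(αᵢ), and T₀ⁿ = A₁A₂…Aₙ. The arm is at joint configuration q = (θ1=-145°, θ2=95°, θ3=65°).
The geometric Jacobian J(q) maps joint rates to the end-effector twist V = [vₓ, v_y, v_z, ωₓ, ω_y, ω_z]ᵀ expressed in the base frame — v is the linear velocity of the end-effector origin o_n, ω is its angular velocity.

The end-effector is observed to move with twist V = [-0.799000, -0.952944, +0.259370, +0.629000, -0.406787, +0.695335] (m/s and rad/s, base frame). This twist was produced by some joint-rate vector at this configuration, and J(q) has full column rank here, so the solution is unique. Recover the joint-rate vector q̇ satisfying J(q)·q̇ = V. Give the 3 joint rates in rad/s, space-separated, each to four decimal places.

0.7200 -0.6940 -0.2830

o_n = [-0.6622, 0.3882, 1.0315]
J₁: ẑ×o_n = [-0.3882, -0.6622, 0.0000], ω = ẑ
J2: z=[-0.5736, 0.8192, 0.0000] o=[-0.3359, -0.2352, 0.0000] → [0.8449, 0.5916, -0.0902, -0.5736, 0.8192, 0.0000]
J3: z=[-0.8160, -0.5714, 0.0872] o=[-0.2852, -0.1997, 0.7073] → [-0.2365, 0.2317, -0.6952, -0.8160, -0.5714, 0.0872]
q̇ = J⁺·V = [0.7200, -0.6940, -0.2830]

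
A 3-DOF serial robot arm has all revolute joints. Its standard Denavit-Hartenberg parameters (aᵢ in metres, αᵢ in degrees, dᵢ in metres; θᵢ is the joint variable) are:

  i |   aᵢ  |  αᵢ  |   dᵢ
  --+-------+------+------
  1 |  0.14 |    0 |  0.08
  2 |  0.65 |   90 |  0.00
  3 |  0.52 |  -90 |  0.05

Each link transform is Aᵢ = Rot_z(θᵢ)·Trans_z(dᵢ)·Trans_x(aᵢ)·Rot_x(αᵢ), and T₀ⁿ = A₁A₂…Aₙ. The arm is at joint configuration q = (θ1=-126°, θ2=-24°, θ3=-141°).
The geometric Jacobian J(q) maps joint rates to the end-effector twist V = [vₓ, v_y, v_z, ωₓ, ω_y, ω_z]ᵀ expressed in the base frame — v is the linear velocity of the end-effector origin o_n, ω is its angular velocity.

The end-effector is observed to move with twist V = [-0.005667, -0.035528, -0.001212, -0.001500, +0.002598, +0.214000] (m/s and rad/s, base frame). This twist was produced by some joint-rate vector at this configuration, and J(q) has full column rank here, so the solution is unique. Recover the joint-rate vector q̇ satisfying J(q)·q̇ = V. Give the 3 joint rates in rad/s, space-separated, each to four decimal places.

o_n = [-0.3202, -0.1929, -0.2472]
J₁: ẑ×o_n = [0.1929, -0.3202, 0.0000], ω = ẑ
J2: z=[0.0000, 0.0000, 1.0000] o=[-0.0823, -0.1133, 0.0800] → [0.0796, -0.2379, 0.0000, 0.0000, 0.0000, 1.0000]
J3: z=[-0.5000, 0.8660, 0.0000] o=[-0.6452, -0.4383, 0.0800] → [-0.2834, -0.1636, -0.4041, -0.5000, 0.8660, 0.0000]
q̇ = J⁺·V = [-0.1930, 0.4070, 0.0030]

-0.1930 0.4070 0.0030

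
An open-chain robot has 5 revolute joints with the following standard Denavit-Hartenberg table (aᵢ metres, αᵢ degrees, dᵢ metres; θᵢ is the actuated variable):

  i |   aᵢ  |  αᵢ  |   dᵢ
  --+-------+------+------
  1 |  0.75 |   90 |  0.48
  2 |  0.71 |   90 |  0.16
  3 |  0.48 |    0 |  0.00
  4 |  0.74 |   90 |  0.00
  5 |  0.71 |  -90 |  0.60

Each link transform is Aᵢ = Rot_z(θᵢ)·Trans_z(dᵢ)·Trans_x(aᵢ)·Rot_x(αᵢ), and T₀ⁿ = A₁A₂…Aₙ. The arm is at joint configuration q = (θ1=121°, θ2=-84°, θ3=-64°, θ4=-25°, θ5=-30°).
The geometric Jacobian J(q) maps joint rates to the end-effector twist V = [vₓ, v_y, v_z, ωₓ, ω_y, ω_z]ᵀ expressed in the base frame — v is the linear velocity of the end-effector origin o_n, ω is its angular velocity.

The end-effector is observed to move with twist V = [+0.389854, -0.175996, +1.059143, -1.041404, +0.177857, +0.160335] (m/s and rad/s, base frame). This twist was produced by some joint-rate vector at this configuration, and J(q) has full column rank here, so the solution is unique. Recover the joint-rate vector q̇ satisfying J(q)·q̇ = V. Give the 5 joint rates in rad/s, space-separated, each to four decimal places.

o_n = [-1.9895, 0.1334, 0.1748]
J₁: ẑ×o_n = [-0.1334, -1.9895, 0.0000], ω = ẑ
J2: z=[0.8572, 0.5150, 0.0000] o=[-0.3863, 0.6429, 0.4800] → [-0.1572, 0.2616, 0.3890, 0.8572, 0.5150, 0.0000]
J3: z=[0.5122, -0.8525, -0.1045] o=[-0.2874, 0.7889, -0.2261] → [-0.4103, -0.0275, -1.7867, 0.5122, -0.8525, -0.1045]
J4: z=[0.5122, -0.8525, -0.1045] o=[-0.6685, 0.5856, -0.4354] → [-0.5674, -0.1745, -1.3577, 0.5122, -0.8525, -0.1045]
J5: z=[0.0389, -0.0986, 0.9944] o=[-1.3034, 0.2056, -0.4482] → [0.0104, -0.7064, -0.0704, 0.0389, -0.0986, 0.9944]
q̇ = J⁺·V = [-0.0880, -0.7980, -0.9710, 0.2600, 0.1750]

-0.0880 -0.7980 -0.9710 0.2600 0.1750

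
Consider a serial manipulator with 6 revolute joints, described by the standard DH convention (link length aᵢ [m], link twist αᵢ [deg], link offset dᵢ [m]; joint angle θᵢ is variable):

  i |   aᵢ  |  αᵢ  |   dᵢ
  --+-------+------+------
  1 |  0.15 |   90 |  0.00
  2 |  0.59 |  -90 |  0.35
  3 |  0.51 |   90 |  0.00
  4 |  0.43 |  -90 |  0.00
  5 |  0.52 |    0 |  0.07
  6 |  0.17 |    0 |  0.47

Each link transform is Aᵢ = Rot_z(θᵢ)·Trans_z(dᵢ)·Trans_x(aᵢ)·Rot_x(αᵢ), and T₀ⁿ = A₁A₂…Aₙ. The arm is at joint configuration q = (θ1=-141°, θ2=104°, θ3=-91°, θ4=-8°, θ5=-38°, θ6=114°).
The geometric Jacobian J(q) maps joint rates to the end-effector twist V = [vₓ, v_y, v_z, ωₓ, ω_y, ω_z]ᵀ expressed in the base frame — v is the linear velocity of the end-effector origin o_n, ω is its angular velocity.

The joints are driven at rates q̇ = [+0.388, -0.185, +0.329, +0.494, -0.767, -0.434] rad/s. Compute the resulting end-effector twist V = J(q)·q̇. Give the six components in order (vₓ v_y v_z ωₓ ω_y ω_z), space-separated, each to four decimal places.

o_n = [-0.8645, 1.6220, 0.2975]
J₁: ẑ×o_n = [-1.6220, -0.8645, 0.0000], ω = ẑ
J2: z=[-0.6293, 0.7771, 0.0000] o=[-0.1166, -0.0944, 0.0000] → [0.2312, 0.1872, -0.4989, -0.6293, 0.7771, 0.0000]
J3: z=[0.7541, 0.6106, -0.2419] o=[-0.2259, 0.2674, 0.5725] → [0.1598, 0.3618, 1.4113, 0.7541, 0.6106, -0.2419]
J4: z=[-0.1770, -0.1658, -0.9701] o=[-0.5485, 0.6624, 0.5638] → [0.9751, 0.2594, -0.2222, -0.1770, -0.1658, -0.9701]
J5: z=[0.6587, 0.7125, -0.2419] o=[-0.8629, 0.9556, 0.5711] → [-0.0337, 0.1806, 0.4401, 0.6587, 0.7125, -0.2419]
J6: z=[0.6587, 0.7125, -0.2419] o=[-1.1732, 1.2317, 0.2505] → [0.1279, -0.1057, 0.0371, 0.6587, 0.7125, -0.2419]
V = J·q̇ = [-0.1675, -0.2155, 0.0932, -0.5140, -0.8804, 0.1197]

-0.1675 -0.2155 0.0932 -0.5140 -0.8804 0.1197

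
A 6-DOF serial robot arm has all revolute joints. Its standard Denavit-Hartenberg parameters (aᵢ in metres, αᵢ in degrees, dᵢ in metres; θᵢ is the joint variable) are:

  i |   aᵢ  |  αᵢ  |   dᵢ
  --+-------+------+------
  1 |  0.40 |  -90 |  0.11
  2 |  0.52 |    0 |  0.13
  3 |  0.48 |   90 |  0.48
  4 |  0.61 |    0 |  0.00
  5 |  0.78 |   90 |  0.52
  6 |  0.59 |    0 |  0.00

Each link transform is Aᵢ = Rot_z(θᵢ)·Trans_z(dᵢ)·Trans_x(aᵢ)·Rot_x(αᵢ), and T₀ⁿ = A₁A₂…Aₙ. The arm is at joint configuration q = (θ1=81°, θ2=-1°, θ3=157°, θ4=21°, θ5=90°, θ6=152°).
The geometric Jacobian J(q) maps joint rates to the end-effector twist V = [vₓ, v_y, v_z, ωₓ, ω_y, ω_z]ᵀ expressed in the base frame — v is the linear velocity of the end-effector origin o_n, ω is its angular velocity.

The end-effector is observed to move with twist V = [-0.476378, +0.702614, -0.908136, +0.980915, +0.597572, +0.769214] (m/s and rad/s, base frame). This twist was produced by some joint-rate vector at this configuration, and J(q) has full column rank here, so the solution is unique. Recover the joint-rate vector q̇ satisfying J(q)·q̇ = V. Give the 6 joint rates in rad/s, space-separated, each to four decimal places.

0.2980 0.4340 -0.9750 0.3810 -0.5090 -0.9330

o_n = [-0.9994, 0.5330, -0.9981]
J₁: ẑ×o_n = [-0.5330, -0.9994, 0.0000], ω = ẑ
J2: z=[-0.9877, 0.1564, 0.0000] o=[0.0626, 0.3951, 0.1100] → [-0.1733, -1.0945, 0.0299, -0.9877, 0.1564, 0.0000]
J3: z=[-0.9877, 0.1564, 0.0000] o=[0.0155, 0.9289, 0.1191] → [-0.1748, -1.1034, 0.5498, -0.9877, 0.1564, 0.0000]
J4: z=[0.0636, 0.4017, -0.9135] o=[-0.5272, 0.5709, -0.0762] → [-0.4050, 0.4900, 0.1873, 0.0636, 0.4017, -0.9135]
J5: z=[0.0636, 0.4017, -0.9135] o=[-0.8245, 0.0913, -0.3078] → [0.1263, 0.2037, 0.0984, 0.0636, 0.4017, -0.9135]
J6: z=[-0.4874, -0.7863, -0.3797] o=[-1.4707, 0.6663, -0.6691] → [0.2081, -0.3393, 0.4355, -0.4874, -0.7863, -0.3797]
q̇ = J⁺·V = [0.2980, 0.4340, -0.9750, 0.3810, -0.5090, -0.9330]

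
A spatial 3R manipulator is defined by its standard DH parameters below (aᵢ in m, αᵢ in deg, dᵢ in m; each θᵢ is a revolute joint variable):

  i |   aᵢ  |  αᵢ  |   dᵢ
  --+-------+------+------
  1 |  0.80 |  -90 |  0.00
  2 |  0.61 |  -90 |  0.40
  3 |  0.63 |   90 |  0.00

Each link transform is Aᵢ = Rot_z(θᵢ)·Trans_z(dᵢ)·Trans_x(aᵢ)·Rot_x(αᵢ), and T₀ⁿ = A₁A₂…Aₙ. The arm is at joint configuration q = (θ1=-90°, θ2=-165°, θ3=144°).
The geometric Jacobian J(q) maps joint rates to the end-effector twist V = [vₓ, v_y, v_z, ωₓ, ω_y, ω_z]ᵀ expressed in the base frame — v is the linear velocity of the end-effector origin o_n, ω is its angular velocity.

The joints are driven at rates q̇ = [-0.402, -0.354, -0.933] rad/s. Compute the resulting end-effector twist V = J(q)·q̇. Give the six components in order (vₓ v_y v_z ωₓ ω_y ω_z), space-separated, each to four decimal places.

-0.7582 0.3310 0.0551 -0.3540 0.2415 -1.3032

o_n = [0.0297, -0.7031, 0.0260]
J₁: ẑ×o_n = [0.7031, 0.0297, -0.0000], ω = ẑ
J2: z=[1.0000, 0.0000, 0.0000] o=[0.0000, -0.8000, 0.0000] → [-0.0000, -0.0260, 0.0969, 1.0000, 0.0000, 0.0000]
J3: z=[0.0000, -0.2588, 0.9659] o=[0.4000, -0.2108, 0.1579] → [0.5097, -0.3577, -0.0958, 0.0000, -0.2588, 0.9659]
V = J·q̇ = [-0.7582, 0.3310, 0.0551, -0.3540, 0.2415, -1.3032]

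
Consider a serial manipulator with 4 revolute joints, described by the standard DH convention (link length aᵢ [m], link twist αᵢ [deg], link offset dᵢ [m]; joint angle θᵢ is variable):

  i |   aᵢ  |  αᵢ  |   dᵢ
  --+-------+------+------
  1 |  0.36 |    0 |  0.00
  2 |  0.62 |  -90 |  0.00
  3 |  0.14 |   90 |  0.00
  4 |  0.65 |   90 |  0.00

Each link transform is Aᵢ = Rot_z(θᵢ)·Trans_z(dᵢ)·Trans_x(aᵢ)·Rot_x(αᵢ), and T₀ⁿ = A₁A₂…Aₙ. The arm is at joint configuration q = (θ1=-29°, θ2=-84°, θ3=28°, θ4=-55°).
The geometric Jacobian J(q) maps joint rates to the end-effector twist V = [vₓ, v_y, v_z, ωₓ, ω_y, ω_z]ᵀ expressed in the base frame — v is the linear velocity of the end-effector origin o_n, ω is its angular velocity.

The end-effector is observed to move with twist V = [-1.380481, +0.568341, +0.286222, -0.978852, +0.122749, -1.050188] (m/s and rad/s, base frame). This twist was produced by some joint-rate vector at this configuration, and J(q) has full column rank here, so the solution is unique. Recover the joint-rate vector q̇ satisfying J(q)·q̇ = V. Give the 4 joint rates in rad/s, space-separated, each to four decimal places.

-0.9690 -0.5880 -0.9490 0.5740

o_n = [-0.5944, -0.9540, -0.2408]
J₁: ẑ×o_n = [0.9540, -0.5944, 0.0000], ω = ẑ
J2: z=[0.0000, 0.0000, 1.0000] o=[0.3149, -0.1745, 0.0000] → [0.7795, -0.9093, 0.0000, 0.0000, 0.0000, 1.0000]
J3: z=[0.9205, -0.3907, 0.0000] o=[0.0726, -0.7452, 0.0000] → [0.0941, 0.2216, -0.4528, 0.9205, -0.3907, 0.0000]
J4: z=[-0.1834, -0.4322, 0.8829] o=[0.0243, -0.8590, -0.0657] → [0.1595, -0.5784, -0.2500, -0.1834, -0.4322, 0.8829]
q̇ = J⁺·V = [-0.9690, -0.5880, -0.9490, 0.5740]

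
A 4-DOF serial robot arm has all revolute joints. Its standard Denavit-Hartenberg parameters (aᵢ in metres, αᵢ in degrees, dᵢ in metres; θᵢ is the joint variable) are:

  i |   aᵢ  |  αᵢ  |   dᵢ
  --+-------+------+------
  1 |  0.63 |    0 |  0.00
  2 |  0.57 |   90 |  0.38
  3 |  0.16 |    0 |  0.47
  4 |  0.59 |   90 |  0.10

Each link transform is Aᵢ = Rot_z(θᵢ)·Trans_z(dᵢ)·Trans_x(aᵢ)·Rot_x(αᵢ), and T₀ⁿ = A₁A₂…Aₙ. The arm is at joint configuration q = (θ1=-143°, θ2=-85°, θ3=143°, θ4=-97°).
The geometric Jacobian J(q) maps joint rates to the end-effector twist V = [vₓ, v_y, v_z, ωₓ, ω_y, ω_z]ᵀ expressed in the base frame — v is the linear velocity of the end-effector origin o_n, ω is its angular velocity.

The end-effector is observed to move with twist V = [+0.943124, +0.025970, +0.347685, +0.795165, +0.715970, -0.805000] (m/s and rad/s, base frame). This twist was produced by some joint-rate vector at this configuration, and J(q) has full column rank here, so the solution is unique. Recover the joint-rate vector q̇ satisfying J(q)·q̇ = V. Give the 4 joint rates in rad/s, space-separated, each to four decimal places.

o_n = [-0.6497, 0.6355, 0.9007]
J₁: ẑ×o_n = [-0.6355, -0.6497, 0.0000], ω = ẑ
J2: z=[0.0000, 0.0000, 1.0000] o=[-0.5031, -0.3791, 0.0000] → [-1.0146, -0.1466, 0.0000, 0.0000, 0.0000, 1.0000]
J3: z=[0.7431, 0.6691, 0.0000] o=[-0.8845, 0.0444, 0.3800] → [0.3484, -0.3870, 0.2821, 0.7431, 0.6691, 0.0000]
J4: z=[0.7431, 0.6691, 0.0000] o=[-0.4498, 0.2640, 0.4763] → [0.2840, -0.3154, 0.4098, 0.7431, 0.6691, 0.0000]
q̇ = J⁺·V = [-0.5890, -0.2160, 0.7110, 0.3590]

-0.5890 -0.2160 0.7110 0.3590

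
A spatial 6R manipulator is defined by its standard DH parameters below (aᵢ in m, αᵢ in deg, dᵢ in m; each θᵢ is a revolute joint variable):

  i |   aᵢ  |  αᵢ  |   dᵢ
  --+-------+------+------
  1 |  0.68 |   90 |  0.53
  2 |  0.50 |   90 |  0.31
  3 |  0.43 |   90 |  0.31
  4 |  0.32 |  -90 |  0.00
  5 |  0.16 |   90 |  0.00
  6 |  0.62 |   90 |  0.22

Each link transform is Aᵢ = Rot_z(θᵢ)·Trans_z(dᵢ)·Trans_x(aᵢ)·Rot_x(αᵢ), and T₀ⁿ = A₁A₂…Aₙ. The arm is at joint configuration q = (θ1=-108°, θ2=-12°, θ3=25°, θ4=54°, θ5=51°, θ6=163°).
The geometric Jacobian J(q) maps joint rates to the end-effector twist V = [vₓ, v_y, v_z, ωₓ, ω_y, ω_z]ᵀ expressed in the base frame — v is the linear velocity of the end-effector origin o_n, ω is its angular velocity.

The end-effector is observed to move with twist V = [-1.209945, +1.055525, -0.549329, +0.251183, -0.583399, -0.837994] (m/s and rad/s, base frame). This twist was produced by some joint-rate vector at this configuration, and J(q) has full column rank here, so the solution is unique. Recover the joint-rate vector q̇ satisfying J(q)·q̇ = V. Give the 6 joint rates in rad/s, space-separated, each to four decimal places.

-0.8960 -0.9680 -0.0540 -0.5450 -0.5810 0.3810

o_n = [-0.5476, -1.5118, -0.2737]
J₁: ẑ×o_n = [1.5118, -0.5476, 0.0000], ω = ẑ
J2: z=[-0.9511, 0.3090, 0.0000] o=[-0.2101, -0.6467, 0.5300] → [-0.2483, -0.7643, 0.9271, -0.9511, 0.3090, 0.0000]
J3: z=[0.0642, 0.1977, -0.9781] o=[-0.6561, -1.0161, 0.4260] → [-0.6233, -0.0611, -0.0533, 0.0642, 0.1977, -0.9781]
J4: z=[0.7342, -0.6732, -0.0879] o=[-0.9268, -1.2611, 0.0418] → [0.1903, 0.1983, 0.0712, 0.7342, -0.6732, -0.0879]
J5: z=[0.5846, 0.6927, -0.4225] o=[-1.0373, -1.3440, -0.2469] → [-0.0895, -0.1912, -0.4373, 0.5846, 0.6927, -0.4225]
J6: z=[0.1937, -0.6248, -0.7564] o=[-1.1634, -1.2863, -0.3268] → [-0.2038, -0.4760, 0.3410, 0.1937, -0.6248, -0.7564]
q̇ = J⁺·V = [-0.8960, -0.9680, -0.0540, -0.5450, -0.5810, 0.3810]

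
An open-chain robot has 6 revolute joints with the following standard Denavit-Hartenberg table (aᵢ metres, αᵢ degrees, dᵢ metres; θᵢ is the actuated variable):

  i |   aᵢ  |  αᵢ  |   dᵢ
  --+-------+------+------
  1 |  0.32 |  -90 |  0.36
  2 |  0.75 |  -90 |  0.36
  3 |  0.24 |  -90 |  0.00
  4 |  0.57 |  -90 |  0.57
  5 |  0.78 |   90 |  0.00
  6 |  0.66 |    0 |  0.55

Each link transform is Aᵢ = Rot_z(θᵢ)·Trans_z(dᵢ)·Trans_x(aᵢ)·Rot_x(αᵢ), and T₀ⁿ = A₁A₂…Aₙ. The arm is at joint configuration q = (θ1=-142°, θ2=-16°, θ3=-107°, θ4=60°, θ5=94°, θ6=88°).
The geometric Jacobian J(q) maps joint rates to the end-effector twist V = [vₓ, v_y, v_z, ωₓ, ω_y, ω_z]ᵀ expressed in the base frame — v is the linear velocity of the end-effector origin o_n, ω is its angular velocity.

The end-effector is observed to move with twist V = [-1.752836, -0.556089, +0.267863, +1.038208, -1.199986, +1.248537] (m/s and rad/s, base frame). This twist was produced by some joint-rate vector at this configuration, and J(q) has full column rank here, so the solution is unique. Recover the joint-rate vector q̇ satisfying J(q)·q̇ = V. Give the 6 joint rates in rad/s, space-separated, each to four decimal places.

o_n = [-0.0183, -0.6140, 1.6812]
J₁: ẑ×o_n = [0.6140, -0.0183, 0.0000], ω = ẑ
J2: z=[0.6157, -0.7880, 0.0000] o=[-0.2522, -0.1970, 0.3600] → [-1.0411, -0.8134, -0.0725, 0.6157, -0.7880, 0.0000]
J3: z=[-0.2172, -0.1697, -0.9613] o=[-0.5986, -0.9246, 0.5667] → [0.1094, -0.3158, 0.0310, -0.2172, -0.1697, -0.9613]
J4: z=[-0.5444, -0.7963, 0.2636] o=[-0.4042, -1.0639, 0.5474] → [-1.0215, 0.7190, 0.0624, -0.5444, -0.7963, 0.2636]
J5: z=[-0.5931, 0.5876, 0.5504] o=[-0.3763, -1.5995, 1.1492] → [-0.2298, 0.5126, -0.7949, -0.5931, 0.5876, 0.5504]
J6: z=[0.6297, -0.0874, 0.7719] o=[0.0150, -0.9721, 0.9010] → [-0.3446, -0.5170, 0.2226, 0.6297, -0.0874, 0.7719]
q̇ = J⁺·V = [-0.0430, 0.9750, -0.9550, 0.4820, -0.2800, 0.5190]

-0.0430 0.9750 -0.9550 0.4820 -0.2800 0.5190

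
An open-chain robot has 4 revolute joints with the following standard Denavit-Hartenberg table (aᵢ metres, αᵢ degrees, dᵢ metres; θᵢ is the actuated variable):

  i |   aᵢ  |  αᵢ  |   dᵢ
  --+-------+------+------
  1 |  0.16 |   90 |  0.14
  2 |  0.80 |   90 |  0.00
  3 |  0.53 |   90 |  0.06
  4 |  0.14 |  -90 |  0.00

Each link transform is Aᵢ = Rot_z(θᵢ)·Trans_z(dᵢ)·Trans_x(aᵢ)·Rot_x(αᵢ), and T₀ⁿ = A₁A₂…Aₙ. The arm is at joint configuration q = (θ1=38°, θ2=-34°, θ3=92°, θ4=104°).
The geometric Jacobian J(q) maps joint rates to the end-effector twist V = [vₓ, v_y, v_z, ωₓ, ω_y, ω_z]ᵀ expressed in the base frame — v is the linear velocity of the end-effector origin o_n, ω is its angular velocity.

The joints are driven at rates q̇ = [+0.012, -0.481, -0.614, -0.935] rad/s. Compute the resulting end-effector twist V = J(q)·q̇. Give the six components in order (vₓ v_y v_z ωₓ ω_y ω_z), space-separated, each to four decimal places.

0.0388 -0.1336 -0.4534 -0.6561 0.1392 1.0436

o_n = [0.8564, 0.0399, -0.4600]
J₁: ẑ×o_n = [-0.0399, 0.8564, 0.0000], ω = ẑ
J2: z=[0.6157, -0.7880, 0.0000] o=[0.1261, 0.0985, 0.1400] → [0.4728, 0.3694, 0.5394, 0.6157, -0.7880, 0.0000]
J3: z=[-0.4407, -0.3443, -0.8290] o=[0.6487, 0.5068, -0.3074] → [-0.3346, -0.2394, 0.2773, -0.4407, -0.3443, -0.8290]
J4: z=[0.6744, 0.4826, -0.5589] o=[0.9363, 0.0593, -0.3468] → [-0.0656, 0.1211, 0.0254, 0.6744, 0.4826, -0.5589]
V = J·q̇ = [0.0388, -0.1336, -0.4534, -0.6561, 0.1392, 1.0436]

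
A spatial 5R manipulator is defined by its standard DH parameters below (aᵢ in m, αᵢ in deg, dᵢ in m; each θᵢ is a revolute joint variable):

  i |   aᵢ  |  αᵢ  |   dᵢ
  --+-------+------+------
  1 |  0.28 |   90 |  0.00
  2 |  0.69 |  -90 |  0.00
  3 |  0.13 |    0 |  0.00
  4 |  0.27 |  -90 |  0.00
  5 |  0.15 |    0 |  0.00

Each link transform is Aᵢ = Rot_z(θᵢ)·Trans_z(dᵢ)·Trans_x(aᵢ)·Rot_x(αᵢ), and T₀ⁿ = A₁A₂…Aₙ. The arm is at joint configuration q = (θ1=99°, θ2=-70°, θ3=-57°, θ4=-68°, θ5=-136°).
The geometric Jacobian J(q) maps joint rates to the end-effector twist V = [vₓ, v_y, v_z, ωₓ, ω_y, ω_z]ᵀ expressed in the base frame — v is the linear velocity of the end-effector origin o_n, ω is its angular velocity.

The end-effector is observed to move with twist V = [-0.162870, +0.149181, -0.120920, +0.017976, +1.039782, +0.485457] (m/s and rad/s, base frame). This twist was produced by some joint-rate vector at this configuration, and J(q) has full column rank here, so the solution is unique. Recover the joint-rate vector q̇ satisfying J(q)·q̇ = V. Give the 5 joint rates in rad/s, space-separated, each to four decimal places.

o_n = [0.1440, 0.6367, -0.5919]
J₁: ẑ×o_n = [-0.6367, 0.1440, 0.0000], ω = ẑ
J2: z=[0.9877, 0.1564, 0.0000] o=[-0.0438, 0.2766, 0.0000] → [-0.0926, 0.5846, 0.3263, 0.9877, 0.1564, 0.0000]
J3: z=[-0.1470, 0.9281, 0.3420] o=[-0.0807, 0.5096, -0.6484] → [0.0090, 0.0852, -0.2272, -0.1470, 0.9281, 0.3420]
J4: z=[-0.1470, 0.9281, 0.3420] o=[0.0232, 0.5506, -0.7149] → [0.0847, 0.0594, -0.1248, -0.1470, 0.9281, 0.3420]
J5: z=[0.5227, 0.3664, -0.7698] o=[0.2499, 0.5329, -0.5694] → [0.0716, 0.0933, 0.0931, 0.5227, 0.3664, -0.7698]
q̇ = J⁺·V = [0.3960, -0.0060, 0.2470, 0.7460, 0.3250]

0.3960 -0.0060 0.2470 0.7460 0.3250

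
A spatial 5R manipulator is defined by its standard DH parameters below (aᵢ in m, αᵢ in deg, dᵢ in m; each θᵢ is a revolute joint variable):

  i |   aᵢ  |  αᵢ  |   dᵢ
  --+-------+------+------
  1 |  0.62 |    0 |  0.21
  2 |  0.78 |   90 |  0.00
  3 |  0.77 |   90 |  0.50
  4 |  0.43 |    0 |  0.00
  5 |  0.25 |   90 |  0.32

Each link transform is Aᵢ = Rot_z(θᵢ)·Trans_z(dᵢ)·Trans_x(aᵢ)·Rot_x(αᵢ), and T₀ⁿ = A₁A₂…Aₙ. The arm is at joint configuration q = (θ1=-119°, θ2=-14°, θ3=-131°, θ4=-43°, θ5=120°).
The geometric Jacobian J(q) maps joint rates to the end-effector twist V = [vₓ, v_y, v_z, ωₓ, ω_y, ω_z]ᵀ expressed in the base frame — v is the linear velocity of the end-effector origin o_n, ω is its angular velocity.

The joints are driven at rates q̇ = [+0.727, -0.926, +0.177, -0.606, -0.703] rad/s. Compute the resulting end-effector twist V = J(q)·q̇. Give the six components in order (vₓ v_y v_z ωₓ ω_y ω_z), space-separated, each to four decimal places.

o_n = [-0.4868, -0.0816, -0.4410]
J₁: ẑ×o_n = [0.0816, -0.4868, 0.0000], ω = ẑ
J2: z=[0.0000, 0.0000, 1.0000] o=[-0.3006, -0.5423, 0.2100] → [-0.4606, -0.1862, 0.0000, 0.0000, 0.0000, 1.0000]
J3: z=[-0.7314, 0.6820, 0.0000] o=[-0.8325, -1.1127, 0.2100] → [-0.4440, -0.4761, -0.9899, -0.7314, 0.6820, 0.0000]
J4: z=[0.5147, 0.5520, 0.6561] o=[-0.8537, -0.4023, -0.3711] → [-0.2489, 0.2767, -0.0375, 0.5147, 0.5520, 0.6561]
J5: z=[0.5147, 0.5520, 0.6561] o=[-0.4985, -0.4514, -0.6085] → [-0.1501, -0.0785, 0.1838, 0.5147, 0.5520, 0.6561]
V = J·q̇ = [0.6637, -0.3782, -0.2817, -0.8032, -0.6018, -1.0578]

0.6637 -0.3782 -0.2817 -0.8032 -0.6018 -1.0578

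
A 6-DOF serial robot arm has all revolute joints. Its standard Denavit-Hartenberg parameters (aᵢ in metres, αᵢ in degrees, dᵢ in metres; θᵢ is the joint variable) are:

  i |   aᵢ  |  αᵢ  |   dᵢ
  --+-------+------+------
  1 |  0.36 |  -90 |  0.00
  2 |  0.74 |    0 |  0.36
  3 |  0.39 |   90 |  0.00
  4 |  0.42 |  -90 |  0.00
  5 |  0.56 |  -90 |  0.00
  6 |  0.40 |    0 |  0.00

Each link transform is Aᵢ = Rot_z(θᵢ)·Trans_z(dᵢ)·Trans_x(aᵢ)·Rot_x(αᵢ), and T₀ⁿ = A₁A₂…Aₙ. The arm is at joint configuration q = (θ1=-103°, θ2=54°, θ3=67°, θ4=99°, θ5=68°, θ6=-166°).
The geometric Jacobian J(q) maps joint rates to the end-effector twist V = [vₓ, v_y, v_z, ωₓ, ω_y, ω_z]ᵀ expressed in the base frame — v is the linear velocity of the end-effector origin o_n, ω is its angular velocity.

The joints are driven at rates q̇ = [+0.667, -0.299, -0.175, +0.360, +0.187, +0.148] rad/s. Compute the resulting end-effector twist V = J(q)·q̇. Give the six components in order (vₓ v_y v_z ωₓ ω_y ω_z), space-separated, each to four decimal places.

o_n = [0.6794, -0.7170, -0.7040]
J₁: ẑ×o_n = [0.7170, 0.6794, -0.0000], ω = ẑ
J2: z=[0.9744, -0.2250, 0.0000] o=[-0.0810, -0.3508, 0.0000] → [0.1584, 0.6860, -0.1857, 0.9744, -0.2250, 0.0000]
J3: z=[0.9744, -0.2250, 0.0000] o=[0.1719, -0.8556, -0.5987] → [0.0237, 0.1026, 0.2492, 0.9744, -0.2250, 0.0000]
J4: z=[-0.1928, -0.8352, -0.5150] o=[0.2171, -0.6599, -0.9330] → [-0.2206, -0.1939, 0.3971, -0.1928, -0.8352, -0.5150]
J5: z=[-0.2669, -0.4605, 0.8466] o=[0.6137, -0.7861, -0.8766] → [-0.1381, 0.1017, 0.0118, -0.2669, -0.4605, 0.8466]
J6: z=[-0.8033, 0.5917, 0.0686] o=[0.9119, -0.4156, -0.5811] → [-0.0520, -0.1147, 0.3797, -0.8033, 0.5917, 0.0686]
V = J·q̇ = [0.3138, 0.1623, 0.2133, -0.7001, -0.1926, 0.6501]

0.3138 0.1623 0.2133 -0.7001 -0.1926 0.6501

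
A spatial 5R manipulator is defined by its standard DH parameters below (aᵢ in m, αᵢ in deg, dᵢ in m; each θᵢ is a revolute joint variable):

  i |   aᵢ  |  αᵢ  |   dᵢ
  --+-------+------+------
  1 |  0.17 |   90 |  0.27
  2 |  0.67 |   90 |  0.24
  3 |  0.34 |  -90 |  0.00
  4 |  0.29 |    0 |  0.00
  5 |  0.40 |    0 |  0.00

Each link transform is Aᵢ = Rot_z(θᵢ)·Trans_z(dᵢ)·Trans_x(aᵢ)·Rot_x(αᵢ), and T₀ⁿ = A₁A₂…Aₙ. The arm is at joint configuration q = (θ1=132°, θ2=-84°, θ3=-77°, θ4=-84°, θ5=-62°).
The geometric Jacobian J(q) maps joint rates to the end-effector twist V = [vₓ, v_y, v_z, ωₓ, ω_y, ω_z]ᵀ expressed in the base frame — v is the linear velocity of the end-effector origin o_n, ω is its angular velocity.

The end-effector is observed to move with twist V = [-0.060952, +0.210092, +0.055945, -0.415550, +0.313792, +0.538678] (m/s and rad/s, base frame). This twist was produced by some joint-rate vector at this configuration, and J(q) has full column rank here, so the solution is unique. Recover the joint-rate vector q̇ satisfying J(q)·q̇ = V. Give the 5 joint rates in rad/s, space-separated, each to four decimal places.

o_n = [0.3299, -0.0641, -0.4585]
J₁: ẑ×o_n = [0.0641, 0.3299, -0.0000], ω = ẑ
J2: z=[0.7431, 0.6691, 0.0000] o=[-0.1138, 0.1263, 0.2700] → [-0.4875, 0.5414, -0.4383, 0.7431, 0.6691, 0.0000]
J3: z=[0.6655, -0.7391, -0.1045] o=[0.0177, 0.3390, -0.3963] → [0.0038, 0.0088, -0.0375, 0.6655, -0.7391, -0.1045]
J4: z=[0.0990, 0.2262, -0.9690] o=[-0.2338, 0.1232, -0.4724] → [-0.1784, -0.5476, -0.1461, 0.0990, 0.2262, -0.9690]
J5: z=[0.0990, 0.2262, -0.9690] o=[-0.0643, -0.1092, -0.5093] → [0.0552, -0.3870, -0.0847, 0.0990, 0.2262, -0.9690]
q̇ = J⁺·V = [-0.0980, 0.0350, -0.5750, 0.0110, -0.6060]

-0.0980 0.0350 -0.5750 0.0110 -0.6060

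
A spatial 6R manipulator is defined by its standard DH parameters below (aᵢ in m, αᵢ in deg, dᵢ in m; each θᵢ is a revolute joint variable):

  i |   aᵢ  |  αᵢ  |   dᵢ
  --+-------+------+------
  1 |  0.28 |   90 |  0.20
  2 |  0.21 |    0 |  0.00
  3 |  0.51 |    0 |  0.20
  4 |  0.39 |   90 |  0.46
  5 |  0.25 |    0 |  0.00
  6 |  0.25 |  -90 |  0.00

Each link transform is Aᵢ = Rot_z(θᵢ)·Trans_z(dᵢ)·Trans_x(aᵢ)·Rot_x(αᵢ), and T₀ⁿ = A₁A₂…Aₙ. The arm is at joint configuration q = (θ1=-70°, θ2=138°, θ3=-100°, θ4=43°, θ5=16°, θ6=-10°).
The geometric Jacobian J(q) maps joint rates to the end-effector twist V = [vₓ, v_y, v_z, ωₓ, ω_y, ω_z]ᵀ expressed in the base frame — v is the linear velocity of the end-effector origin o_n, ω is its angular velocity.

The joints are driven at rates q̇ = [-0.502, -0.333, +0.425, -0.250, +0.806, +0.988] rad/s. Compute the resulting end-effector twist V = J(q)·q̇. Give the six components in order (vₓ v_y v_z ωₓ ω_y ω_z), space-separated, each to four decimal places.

-0.9961 -0.1072 -0.0339 0.7545 -1.6110 -0.7826

o_n = [-0.4826, -0.8816, 1.5226]
J₁: ẑ×o_n = [0.8816, -0.4826, 0.0000], ω = ẑ
J2: z=[-0.9397, -0.3420, 0.0000] o=[0.0958, -0.2631, 0.2000] → [-0.4524, 1.2429, 0.3833, -0.9397, -0.3420, 0.0000]
J3: z=[-0.9397, -0.3420, 0.0000] o=[0.0424, -0.1165, 0.3405] → [-0.4043, 1.1108, 0.5394, -0.9397, -0.3420, 0.0000]
J4: z=[-0.9397, -0.3420, 0.0000] o=[-0.0081, -0.5625, 0.6545] → [-0.2969, 0.8158, 0.1375, -0.9397, -0.3420, 0.0000]
J5: z=[0.3378, -0.9281, -0.1564] o=[-0.4195, -0.7772, 1.0397] → [-0.4645, -0.1533, -0.0939, 0.3378, -0.9281, -0.1564]
J6: z=[0.3378, -0.9281, -0.1564] o=[-0.4714, -0.8361, 1.2771] → [-0.2350, -0.0812, -0.0258, 0.3378, -0.9281, -0.1564]
V = J·q̇ = [-0.9961, -0.1072, -0.0339, 0.7545, -1.6110, -0.7826]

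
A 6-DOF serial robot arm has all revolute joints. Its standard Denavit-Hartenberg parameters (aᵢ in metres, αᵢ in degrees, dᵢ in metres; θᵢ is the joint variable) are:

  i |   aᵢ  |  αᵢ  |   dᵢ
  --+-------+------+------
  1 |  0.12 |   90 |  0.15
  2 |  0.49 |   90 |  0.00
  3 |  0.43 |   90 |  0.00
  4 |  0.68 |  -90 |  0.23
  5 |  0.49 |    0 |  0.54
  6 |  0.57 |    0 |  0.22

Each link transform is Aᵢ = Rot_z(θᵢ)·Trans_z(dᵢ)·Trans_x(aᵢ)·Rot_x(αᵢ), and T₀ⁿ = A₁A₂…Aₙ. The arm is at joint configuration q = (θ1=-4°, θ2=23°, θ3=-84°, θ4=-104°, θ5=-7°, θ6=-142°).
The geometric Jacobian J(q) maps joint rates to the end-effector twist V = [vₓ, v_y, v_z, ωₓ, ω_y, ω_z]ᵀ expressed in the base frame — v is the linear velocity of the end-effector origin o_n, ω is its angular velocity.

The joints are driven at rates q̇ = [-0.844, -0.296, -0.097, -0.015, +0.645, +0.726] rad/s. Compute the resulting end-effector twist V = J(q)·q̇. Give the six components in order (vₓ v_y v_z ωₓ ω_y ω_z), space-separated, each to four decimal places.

o_n = [-0.1208, 1.0700, 0.9304]
J₁: ẑ×o_n = [-1.0700, -0.1208, 0.0000], ω = ẑ
J2: z=[-0.0698, -0.9976, 0.0000] o=[0.1197, -0.0084, 0.1500] → [-0.7785, 0.0544, -0.3152, -0.0698, -0.9976, 0.0000]
J3: z=[0.3898, -0.0273, -0.9205] o=[0.5697, -0.0398, 0.3415] → [1.0055, 0.4060, 0.4138, 0.3898, -0.0273, -0.9205]
J4: z=[-0.9059, 0.1681, -0.3886] o=[0.6408, 0.3839, 0.3590] → [0.3627, 0.8136, -0.4935, -0.9059, 0.1681, -0.3886]
J5: z=[0.0662, 0.9627, 0.2623] o=[0.1480, 0.2784, 0.8703] → [-0.1498, -0.0745, 0.3112, 0.0662, 0.9627, 0.2623]
J6: z=[0.0662, 0.9627, 0.2623] o=[-0.0738, 0.7053, 1.4183] → [-0.5654, 0.0199, 0.0694, 0.0662, 0.9627, 0.2623]
V = J·q̇ = [0.5234, 0.0007, 0.3117, 0.0871, 1.6153, -0.3892]

0.5234 0.0007 0.3117 0.0871 1.6153 -0.3892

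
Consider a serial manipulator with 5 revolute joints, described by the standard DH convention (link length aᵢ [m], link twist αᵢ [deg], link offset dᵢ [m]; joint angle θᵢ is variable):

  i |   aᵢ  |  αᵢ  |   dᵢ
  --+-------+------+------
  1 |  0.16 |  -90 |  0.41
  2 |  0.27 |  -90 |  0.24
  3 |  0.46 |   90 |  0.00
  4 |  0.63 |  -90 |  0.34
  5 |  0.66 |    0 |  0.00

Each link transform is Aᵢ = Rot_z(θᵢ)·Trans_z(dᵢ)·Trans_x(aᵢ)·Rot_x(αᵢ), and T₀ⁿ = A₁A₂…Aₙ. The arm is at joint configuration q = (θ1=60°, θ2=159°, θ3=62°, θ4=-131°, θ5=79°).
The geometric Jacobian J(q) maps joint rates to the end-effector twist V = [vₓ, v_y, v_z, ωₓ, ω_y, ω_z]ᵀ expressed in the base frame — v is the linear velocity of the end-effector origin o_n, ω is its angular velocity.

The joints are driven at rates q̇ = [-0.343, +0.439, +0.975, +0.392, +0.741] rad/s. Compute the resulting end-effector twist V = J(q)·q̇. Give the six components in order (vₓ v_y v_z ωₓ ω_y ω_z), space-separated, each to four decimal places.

o_n = [0.0808, 0.3943, -0.1159]
J₁: ẑ×o_n = [-0.3943, 0.0808, 0.0000], ω = ẑ
J2: z=[-0.8660, 0.5000, 0.0000] o=[0.0800, 0.1386, 0.4100] → [-0.2630, -0.4555, -0.2219, -0.8660, 0.5000, 0.0000]
J3: z=[-0.1792, -0.3104, 0.9336] o=[-0.2539, 0.0403, 0.3132] → [-0.1974, 0.2356, 0.0404, -0.1792, -0.3104, 0.9336]
J4: z=[-0.8187, -0.4791, -0.3164] o=[-0.0029, -0.3374, 0.2358] → [0.4001, -0.3145, -0.5590, -0.8187, -0.4791, -0.3164]
J5: z=[0.5293, -0.4160, -0.7395] o=[-0.4216, -0.0134, -0.2461] → [0.2474, -0.4404, 0.4248, 0.5293, -0.4160, -0.7395]
V = J·q̇ = [0.1675, -0.4476, 0.0377, -0.4837, -0.5792, -0.1047]

0.1675 -0.4476 0.0377 -0.4837 -0.5792 -0.1047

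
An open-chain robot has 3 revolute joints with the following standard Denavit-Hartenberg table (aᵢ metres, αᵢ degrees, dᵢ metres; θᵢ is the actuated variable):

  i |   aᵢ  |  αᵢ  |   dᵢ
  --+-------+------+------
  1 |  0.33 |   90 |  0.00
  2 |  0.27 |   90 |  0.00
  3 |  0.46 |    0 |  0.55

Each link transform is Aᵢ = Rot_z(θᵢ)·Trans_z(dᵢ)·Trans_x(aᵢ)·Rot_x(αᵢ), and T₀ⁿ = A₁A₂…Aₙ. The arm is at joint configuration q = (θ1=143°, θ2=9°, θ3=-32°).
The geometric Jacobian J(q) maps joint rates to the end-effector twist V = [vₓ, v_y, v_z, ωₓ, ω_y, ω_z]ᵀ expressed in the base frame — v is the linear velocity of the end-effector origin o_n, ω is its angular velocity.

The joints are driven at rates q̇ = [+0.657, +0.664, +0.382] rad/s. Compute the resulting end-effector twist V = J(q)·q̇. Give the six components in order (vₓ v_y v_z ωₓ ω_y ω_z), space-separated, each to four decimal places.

-0.5115 -0.3066 0.5046 0.3519 0.5663 0.2797

o_n = [-0.9997, 0.4481, -0.4400]
J₁: ẑ×o_n = [-0.4481, -0.9997, 0.0000], ω = ẑ
J2: z=[0.6018, 0.7986, 0.0000] o=[-0.2635, 0.1986, 0.0000] → [-0.3514, 0.2648, 0.7380, 0.6018, 0.7986, 0.0000]
J3: z=[-0.1249, 0.0941, -0.9877] o=[-0.4765, 0.3591, 0.0422] → [0.0425, 0.4564, 0.0381, -0.1249, 0.0941, -0.9877]
V = J·q̇ = [-0.5115, -0.3066, 0.5046, 0.3519, 0.5663, 0.2797]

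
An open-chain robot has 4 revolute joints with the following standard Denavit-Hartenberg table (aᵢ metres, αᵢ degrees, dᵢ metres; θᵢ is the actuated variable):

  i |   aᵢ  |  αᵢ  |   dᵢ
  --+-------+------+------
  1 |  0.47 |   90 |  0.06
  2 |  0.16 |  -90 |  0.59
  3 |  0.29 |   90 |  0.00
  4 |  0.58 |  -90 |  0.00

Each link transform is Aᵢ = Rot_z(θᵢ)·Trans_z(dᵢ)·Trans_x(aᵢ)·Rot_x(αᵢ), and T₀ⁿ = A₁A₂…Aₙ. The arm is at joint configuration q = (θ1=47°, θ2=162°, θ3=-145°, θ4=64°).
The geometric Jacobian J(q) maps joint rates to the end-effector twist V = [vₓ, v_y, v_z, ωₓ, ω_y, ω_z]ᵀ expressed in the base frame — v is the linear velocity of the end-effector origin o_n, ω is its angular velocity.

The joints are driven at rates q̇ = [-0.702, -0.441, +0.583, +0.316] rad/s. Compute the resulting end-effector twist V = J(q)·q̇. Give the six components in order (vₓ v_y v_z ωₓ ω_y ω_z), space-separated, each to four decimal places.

o_n = [1.0559, -0.1905, -0.5241]
J₁: ẑ×o_n = [0.1905, 1.0559, -0.0000], ω = ẑ
J2: z=[0.7314, -0.6820, 0.0000] o=[0.3205, 0.3437, 0.0600] → [0.3984, 0.4272, 0.1107, 0.7314, -0.6820, 0.0000]
J3: z=[-0.2107, -0.2260, -0.9511] o=[0.6483, -0.1699, 0.1094] → [0.1236, -0.5212, 0.0965, -0.2107, -0.2260, -0.9511]
J4: z=[-0.2271, 0.9576, -0.1772] o=[0.9240, -0.1181, 0.0360] → [-0.5492, -0.1506, -0.1099, -0.2271, 0.9576, -0.1772]
V = J·q̇ = [-0.4110, -1.2810, -0.0273, -0.5171, 0.4716, -1.3125]

-0.4110 -1.2810 -0.0273 -0.5171 0.4716 -1.3125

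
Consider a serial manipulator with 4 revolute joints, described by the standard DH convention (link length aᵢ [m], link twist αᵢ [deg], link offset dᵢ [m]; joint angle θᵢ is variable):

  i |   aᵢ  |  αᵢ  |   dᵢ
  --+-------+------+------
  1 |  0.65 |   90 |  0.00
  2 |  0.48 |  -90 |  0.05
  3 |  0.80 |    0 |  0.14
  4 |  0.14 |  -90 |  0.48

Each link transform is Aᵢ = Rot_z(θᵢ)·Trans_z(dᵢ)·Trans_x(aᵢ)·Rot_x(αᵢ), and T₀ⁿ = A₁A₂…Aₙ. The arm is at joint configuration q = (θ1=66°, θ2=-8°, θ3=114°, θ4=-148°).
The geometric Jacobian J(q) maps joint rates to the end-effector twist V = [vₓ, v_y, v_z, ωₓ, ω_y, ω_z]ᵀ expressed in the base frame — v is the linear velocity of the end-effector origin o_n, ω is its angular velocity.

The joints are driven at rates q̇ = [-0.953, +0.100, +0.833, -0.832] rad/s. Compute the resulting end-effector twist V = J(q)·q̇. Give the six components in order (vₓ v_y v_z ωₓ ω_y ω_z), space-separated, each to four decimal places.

o_n = [-0.1420, 1.1626, 0.5763]
J₁: ẑ×o_n = [-1.1626, -0.1420, 0.0000], ω = ẑ
J2: z=[0.9135, -0.4067, 0.0000] o=[0.2644, 0.5938, 0.0000] → [-0.2344, -0.5265, 0.3543, 0.9135, -0.4067, 0.0000]
J3: z=[0.0566, 0.1271, 0.9903] o=[0.5034, 1.0077, -0.0668] → [-0.0716, -0.6755, 0.0908, 0.0566, 0.1271, 0.9903]
J4: z=[0.0566, 0.1271, 0.9903] o=[-0.2874, 1.0284, 0.1171] → [-0.0745, 0.1180, -0.0109, 0.0566, 0.1271, 0.9903]
V = J·q̇ = [1.0868, -0.5782, 0.1201, 0.0914, -0.0405, -0.9520]

1.0868 -0.5782 0.1201 0.0914 -0.0405 -0.9520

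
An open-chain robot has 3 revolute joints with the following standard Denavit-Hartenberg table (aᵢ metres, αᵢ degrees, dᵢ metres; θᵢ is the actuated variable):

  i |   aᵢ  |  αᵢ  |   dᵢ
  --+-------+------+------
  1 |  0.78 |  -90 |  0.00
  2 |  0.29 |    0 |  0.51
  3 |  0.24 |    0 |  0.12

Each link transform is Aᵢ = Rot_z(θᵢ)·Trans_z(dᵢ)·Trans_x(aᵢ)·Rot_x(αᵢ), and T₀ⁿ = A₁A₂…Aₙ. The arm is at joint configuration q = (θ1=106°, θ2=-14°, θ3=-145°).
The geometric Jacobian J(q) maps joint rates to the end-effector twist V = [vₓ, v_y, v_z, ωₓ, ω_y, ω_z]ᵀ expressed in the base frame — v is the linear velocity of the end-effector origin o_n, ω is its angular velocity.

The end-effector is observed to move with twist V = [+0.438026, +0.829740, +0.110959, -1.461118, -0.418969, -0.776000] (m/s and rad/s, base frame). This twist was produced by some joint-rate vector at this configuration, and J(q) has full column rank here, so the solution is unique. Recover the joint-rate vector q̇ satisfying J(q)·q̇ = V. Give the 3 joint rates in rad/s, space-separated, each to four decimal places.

-0.7760 0.8160 0.7040

o_n = [-0.8364, 0.6312, 0.1562]
J₁: ẑ×o_n = [-0.6312, -0.8364, 0.0000], ω = ẑ
J2: z=[-0.9613, -0.2756, 0.0000] o=[-0.2150, 0.7498, 0.0000] → [-0.0430, 0.1501, -0.0573, -0.9613, -0.2756, 0.0000]
J3: z=[-0.9613, -0.2756, 0.0000] o=[-0.7828, 0.8797, 0.0702] → [-0.0237, 0.0827, 0.2241, -0.9613, -0.2756, 0.0000]
q̇ = J⁺·V = [-0.7760, 0.8160, 0.7040]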